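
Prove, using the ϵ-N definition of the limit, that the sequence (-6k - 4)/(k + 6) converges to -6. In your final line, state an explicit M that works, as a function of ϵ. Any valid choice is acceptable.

Suppose ϵ > 0. For k ≥ 1, |(-6k - 4)/(k + 6) + 6| = |32|/((k + 6)) = 32/((k + 6)).
Since k + 6 ≥ k for k ≥ 1, this is ≤ 32/(k) = 32/k.
So |(-6k - 4)/(k + 6) + 6| < ϵ whenever k > 32/ϵ.
Take M = 32/ϵ. If k > M then |(-6k - 4)/(k + 6) + 6| ≤ 32/k < ϵ.

M = 32/ϵ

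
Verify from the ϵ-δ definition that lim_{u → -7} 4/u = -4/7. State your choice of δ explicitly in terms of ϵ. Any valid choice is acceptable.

δ = min(7/2, (49/8)ϵ)

Fix ϵ > 0. We seek δ > 0 such that 0 < |u + 7| < δ implies |4/u + 4/7| < ϵ.
|4/u + 4/7| = 4·|-7 − u|/(7·|u|) = 4|u + 7|/(7|u|).
Restrict δ ≤ 7/2. Then |u + 7| < 7/2 gives |u| > 7/2, so 7|u| > 49/2.
Then |4/u + 4/7| < 4|u + 7|/(49/2), which is < ϵ when |u + 7| < (49/8)ϵ.
Take δ = min(7/2, (49/8)ϵ). Then 0 < |u + 7| < δ gives both |u + 7| < 7/2 and |u + 7| < (49/8)ϵ, so |4/u + 4/7| < ϵ.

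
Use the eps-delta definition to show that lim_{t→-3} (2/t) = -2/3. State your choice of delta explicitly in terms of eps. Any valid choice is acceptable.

Let eps > 0. We seek delta > 0 such that 0 < |t + 3| < delta implies |2/t + 2/3| < eps.
|2/t + 2/3| = 2·|-3 − t|/(3·|t|) = 2|t + 3|/(3|t|).
Require delta ≤ 3/2 so that |t| > 3 − 3/2 = 3/2, hence 3|t| > 9/2.
Then |2/t + 2/3| < 2|t + 3|/(9/2), which is < eps when |t + 3| < (9/4)eps.
Take delta = min(3/2, (9/4)eps). Then 0 < |t + 3| < delta gives both |t + 3| < 3/2 and |t + 3| < (9/4)eps, so |2/t + 2/3| < eps.

delta = min(3/2, (9/4)eps)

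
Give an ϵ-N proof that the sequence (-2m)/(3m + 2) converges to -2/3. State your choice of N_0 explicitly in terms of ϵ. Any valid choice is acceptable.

N_0 = (4/9)/ϵ

Fix ϵ > 0. For m ≥ 1, |(-2m)/(3m + 2) + 2/3| = |4|/(3(3m + 2)) = 4/(3(3m + 2)).
Since 3m + 2 ≥ 3m for m ≥ 1, this is ≤ 4/(3·3m) = (4/9)/m.
So |(-2m)/(3m + 2) + 2/3| < ϵ whenever m > (4/9)/ϵ.
Take N_0 = (4/9)/ϵ. If m > N_0 then |(-2m)/(3m + 2) + 2/3| ≤ (4/9)/m < ϵ.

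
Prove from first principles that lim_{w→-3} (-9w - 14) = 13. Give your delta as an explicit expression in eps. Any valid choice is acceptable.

Fix eps > 0. We need delta > 0 so that 0 < |w + 3| < delta implies |(-9w - 14) − 13| < eps.
Since (-9w - 14) − 13 = -9(w + 3), we have |(-9w - 14) − 13| = 9|w + 3|.
Thus it suffices that |w + 3| < eps/9.
Take delta = eps/9. If 0 < |w + 3| < delta then |(-9w - 14) − 13| = 9|w + 3| < 9·(eps/9) = eps.

delta = eps/9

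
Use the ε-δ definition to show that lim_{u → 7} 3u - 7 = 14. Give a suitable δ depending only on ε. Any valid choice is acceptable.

δ = ε/3

Let ε > 0 be given. We need δ > 0 so that 0 < |u − 7| < δ implies |(3u - 7) − 14| < ε.
Since (3u - 7) − 14 = 3(u − 7), we have |(3u - 7) − 14| = 3|u − 7|.
Thus it suffices that |u − 7| < ε/3.
Take δ = ε/3. If 0 < |u − 7| < δ then |(3u - 7) − 14| = 3|u − 7| < 3·(ε/3) = ε.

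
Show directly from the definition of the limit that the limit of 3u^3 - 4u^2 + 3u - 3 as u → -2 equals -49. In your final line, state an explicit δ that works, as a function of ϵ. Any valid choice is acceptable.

Let ϵ > 0. We want δ > 0 such that 0 < |u + 2| < δ implies |(3u^3 - 4u^2 + 3u - 3) + 49| < ϵ.
(3u^3 - 4u^2 + 3u - 3) + 49 = 3u^3 - 4u^2 + 3u + 46 = (u + 2)(3u^2 - 10u + 23).
So |(3u^3 - 4u^2 + 3u - 3) + 49| = |u + 2|·|3u^2 - 10u + 23|.
Assume first that |u + 2| < 2, so |u| < 4. Then |3u^2 - 10u + 23| ≤ 3·4^2 + 10·4 + 23 = 111.
Hence |(3u^3 - 4u^2 + 3u - 3) + 49| ≤ 111|u + 2| < ϵ provided |u + 2| < ϵ/111.
Take δ = min(2, ϵ/111). Then 0 < |u + 2| < δ gives both |u + 2| < 2 and |u + 2| < ϵ/111, so |(3u^3 - 4u^2 + 3u - 3) + 49| < ϵ.

δ = min(2, ϵ/111)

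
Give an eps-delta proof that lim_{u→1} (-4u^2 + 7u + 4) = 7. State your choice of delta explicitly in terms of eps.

Let eps > 0. We want delta > 0 such that 0 < |u − 1| < delta implies |(-4u^2 + 7u + 4) − 7| < eps.
(-4u^2 + 7u + 4) − 7 = -4u^2 + 7u - 3 = (u − 1)(-4u + 3).
So |(-4u^2 + 7u + 4) − 7| = |u − 1|·|-4u + 3|.
Require delta ≤ 2. Then |u − 1| < 2 gives |u| < 3, and by the triangle inequality |-4u + 3| ≤ 4·3 + 3 = 15.
Hence |(-4u^2 + 7u + 4) − 7| ≤ 15|u − 1| < eps provided |u − 1| < eps/15.
Choosing delta = min(2, eps/15) ensures both conditions, hence |(-4u^2 + 7u + 4) − 7| < eps.

delta = min(2, eps/15)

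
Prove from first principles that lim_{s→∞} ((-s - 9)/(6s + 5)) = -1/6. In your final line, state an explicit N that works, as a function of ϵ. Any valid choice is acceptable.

Fix ϵ > 0. We seek N > 0 such that s > N implies |(-s - 9)/(6s + 5) + 1/6| < ϵ.
(-s - 9)/(6s + 5) + 1/6 = (6(-s - 9) − (-1)(6s + 5)) / (6(6s + 5)) = -49/(6(6s + 5)).
For s > 0 we have 6s + 5 > 6s, so |(-s - 9)/(6s + 5) + 1/6| = 49/(6(6s + 5)) < 49/(6·6s) = (49/36)/s.
Thus |(-s - 9)/(6s + 5) + 1/6| < ϵ whenever s > (49/36)/ϵ.
Take N = (49/36)/ϵ. If s > N then |(-s - 9)/(6s + 5) + 1/6| < (49/36)/s < ϵ.

N = (49/36)/ϵ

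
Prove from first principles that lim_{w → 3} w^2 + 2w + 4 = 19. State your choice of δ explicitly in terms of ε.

Fix ε > 0. We want δ > 0 such that 0 < |w − 3| < δ implies |(w^2 + 2w + 4) − 19| < ε.
(w^2 + 2w + 4) − 19 = w^2 + 2w - 15 = (w − 3)(w + 5).
So |(w^2 + 2w + 4) − 19| = |w − 3|·|w + 5|.
Require δ ≤ 1. Then |w − 3| < 1 gives |w| < 4, and by the triangle inequality |w + 5| ≤ 4 + 5 = 9.
Hence |(w^2 + 2w + 4) − 19| ≤ 9|w − 3| < ε provided |w − 3| < ε/9.
Choosing δ = min(1, ε/9) ensures both conditions, hence |(w^2 + 2w + 4) − 19| < ε.

δ = min(1, ε/9)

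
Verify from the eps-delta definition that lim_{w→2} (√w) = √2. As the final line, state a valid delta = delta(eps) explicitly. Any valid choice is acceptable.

delta = min(2, √2·eps)

Fix eps > 0. We want delta > 0 such that 0 < |w − 2| < delta implies |√w − √2| < eps.
Rationalise: √w − √2 = (w − 2)/(√w + √2), so |√w − √2| = |w − 2|/(√w + √2).
Restrict delta ≤ 2 so that |w − 2| < 2 forces w > 0, and then √w + √2 > √2.
Hence |√w − √2| < |w − 2|/√2, which is < eps once |w − 2| < √2·eps.
Take delta = min(2, √2·eps). If 0 < |w − 2| < delta then w > 0 and |√w − √2| < |w − 2|/√2 < eps.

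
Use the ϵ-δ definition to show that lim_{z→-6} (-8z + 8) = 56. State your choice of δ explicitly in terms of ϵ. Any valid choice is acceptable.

Let ϵ > 0. We need δ > 0 so that 0 < |z + 6| < δ implies |(-8z + 8) − 56| < ϵ.
|(-8z + 8) − 56| = |-8z - 48| = 8|z + 6|.
Thus it suffices that |z + 6| < ϵ/8.
Choosing δ = ϵ/8 gives |(-8z + 8) − 56| = 8|z + 6| < ϵ whenever |z + 6| < δ.

δ = ϵ/8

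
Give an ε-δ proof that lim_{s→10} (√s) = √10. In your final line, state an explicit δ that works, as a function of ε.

δ = min(10, √10·ε)

Let ε > 0. We want δ > 0 such that 0 < |s − 10| < δ implies |√s − √10| < ε.
Rationalise: √s − √10 = (s − 10)/(√s + √10), so |√s − √10| = |s − 10|/(√s + √10).
Restrict δ ≤ 10 so that |s − 10| < 10 forces s > 0, and then √s + √10 > √10.
Hence |√s − √10| < |s − 10|/√10, which is < ε once |s − 10| < √10·ε.
Take δ = min(10, √10·ε). If 0 < |s − 10| < δ then s > 0 and |√s − √10| < |s − 10|/√10 < ε.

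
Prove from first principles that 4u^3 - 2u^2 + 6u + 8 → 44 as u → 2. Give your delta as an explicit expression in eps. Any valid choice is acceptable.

delta = min(1, eps/72)

Let eps > 0 be given. We want delta > 0 such that 0 < |u − 2| < delta implies |(4u^3 - 2u^2 + 6u + 8) − 44| < eps.
(4u^3 - 2u^2 + 6u + 8) − 44 = 4u^3 - 2u^2 + 6u - 36 = (u − 2)(4u^2 + 6u + 18).
So |(4u^3 - 2u^2 + 6u + 8) − 44| = |u − 2|·|4u^2 + 6u + 18|.
Assume first that |u − 2| < 1, so |u| < 3. Then |4u^2 + 6u + 18| ≤ 4·3^2 + 6·3 + 18 = 72.
Hence |(4u^3 - 2u^2 + 6u + 8) − 44| ≤ 72|u − 2| < eps provided |u − 2| < eps/72.
Take delta = min(1, eps/72). Then 0 < |u − 2| < delta gives both |u − 2| < 1 and |u − 2| < eps/72, so |(4u^3 - 2u^2 + 6u + 8) − 44| < eps.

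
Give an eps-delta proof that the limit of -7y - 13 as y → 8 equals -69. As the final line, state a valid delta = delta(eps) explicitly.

delta = eps/7

Fix eps > 0. We need delta > 0 so that 0 < |y − 8| < delta implies |(-7y - 13) + 69| < eps.
Since (-7y - 13) + 69 = -7(y − 8), we have |(-7y - 13) + 69| = 7|y − 8|.
Thus it suffices that |y − 8| < eps/7.
Take delta = eps/7. If 0 < |y − 8| < delta then |(-7y - 13) + 69| = 7|y − 8| < 7·(eps/7) = eps.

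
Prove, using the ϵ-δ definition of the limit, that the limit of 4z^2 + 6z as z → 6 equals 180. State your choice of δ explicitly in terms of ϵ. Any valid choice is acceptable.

Let ϵ > 0 be given. We want δ > 0 such that 0 < |z − 6| < δ implies |(4z^2 + 6z) − 180| < ϵ.
(4z^2 + 6z) − 180 = 4z^2 + 6z - 180 = (z − 6)(4z + 30).
So |(4z^2 + 6z) − 180| = |z − 6|·|4z + 30|.
Assume first that |z − 6| < 1, so |z| < 7. Then |4z + 30| ≤ 4·7 + 30 = 58.
Hence |(4z^2 + 6z) − 180| ≤ 58|z − 6| < ϵ provided |z − 6| < ϵ/58.
Take δ = min(1, ϵ/58). Then 0 < |z − 6| < δ gives both |z − 6| < 1 and |z − 6| < ϵ/58, so |(4z^2 + 6z) − 180| < ϵ.

δ = min(1, ϵ/58)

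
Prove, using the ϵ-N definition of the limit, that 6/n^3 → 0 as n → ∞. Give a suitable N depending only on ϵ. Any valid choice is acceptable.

N = (6/ϵ)^{1/3}

Suppose ϵ > 0. For n ≥ 1, |6/n^3 − 0| = 6/n^3.
6/n^3 < ϵ ⇔ n^3 > 6/ϵ ⇔ n > (6/ϵ)^{1/3}.
Take N = (6/ϵ)^{1/3}. Then n > N implies 6/n^3 < ϵ.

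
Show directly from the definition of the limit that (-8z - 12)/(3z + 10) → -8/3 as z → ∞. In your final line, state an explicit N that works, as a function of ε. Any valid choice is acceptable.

Let ε > 0 be given. We seek N > 0 such that z > N implies |(-8z - 12)/(3z + 10) + 8/3| < ε.
(-8z - 12)/(3z + 10) + 8/3 = (3(-8z - 12) − (-8)(3z + 10)) / (3(3z + 10)) = 44/(3(3z + 10)).
For z > 0 we have 3z + 10 > 3z, so |(-8z - 12)/(3z + 10) + 8/3| = 44/(3(3z + 10)) < 44/(3·3z) = (44/9)/z.
Thus |(-8z - 12)/(3z + 10) + 8/3| < ε whenever z > (44/9)/ε.
Take N = (44/9)/ε. If z > N then |(-8z - 12)/(3z + 10) + 8/3| < (44/9)/z < ε.

N = (44/9)/ε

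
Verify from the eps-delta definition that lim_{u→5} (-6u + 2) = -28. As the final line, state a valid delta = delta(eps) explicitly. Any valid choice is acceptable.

delta = eps/6

Suppose eps > 0. We need delta > 0 so that 0 < |u − 5| < delta implies |(-6u + 2) + 28| < eps.
Since (-6u + 2) + 28 = -6(u − 5), we have |(-6u + 2) + 28| = 6|u − 5|.
Thus it suffices that |u − 5| < eps/6.
Take delta = eps/6. If 0 < |u − 5| < delta then |(-6u + 2) + 28| = 6|u − 5| < 6·(eps/6) = eps.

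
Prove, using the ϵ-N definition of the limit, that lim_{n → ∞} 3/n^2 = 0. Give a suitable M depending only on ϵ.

M = (3/ϵ)^{1/2}

Fix ϵ > 0. For n ≥ 1, |3/n^2 − 0| = 3/n^2.
3/n^2 < ϵ ⇔ n^2 > 3/ϵ ⇔ n > (3/ϵ)^{1/2}.
Take M = (3/ϵ)^{1/2}. Then n > M implies 3/n^2 < ϵ.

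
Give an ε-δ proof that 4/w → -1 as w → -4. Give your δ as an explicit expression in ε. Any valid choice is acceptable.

δ = min(2, 2ε)

Suppose ε > 0. We seek δ > 0 such that 0 < |w + 4| < δ implies |4/w + 1| < ε.
|4/w + 1| = 4·|-4 − w|/(4·|w|) = 4|w + 4|/(4|w|).
Restrict δ ≤ 2. Then |w + 4| < 2 gives |w| > 2, so 4|w| > 8.
Then |4/w + 1| < 4|w + 4|/8, which is < ε when |w + 4| < 2ε.
Take δ = min(2, 2ε). Then 0 < |w + 4| < δ gives both |w + 4| < 2 and |w + 4| < 2ε, so |4/w + 1| < ε.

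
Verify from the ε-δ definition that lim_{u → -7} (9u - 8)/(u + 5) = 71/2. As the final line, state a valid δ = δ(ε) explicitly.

δ = min(1, (2/53)ε)

Fix ε > 0. We want δ > 0 with 0 < |u + 7| < δ ⇒ |(9u - 8)/(u + 5) − (71/2)| < ε.
Combining over a common denominator, (9u - 8)/(u + 5) − (71/2) = [(9u - 8)·(-2) − (-71)·(u + 5)] / [(-2)·(u + 5)] = 53(u + 7) / ((-2)(u + 5)).
So |(9u - 8)/(u + 5) − (71/2)| = 53|u + 7| / (2·|u + 5|).
Require δ ≤ 1, so |u + 5| ≥ |-2| − |u + 7| > 2 − 1 = 1.
Hence |(9u - 8)/(u + 5) − (71/2)| < 53|u + 7|/(2·1) = (53/2)|u + 7|, which is < ε once |u + 7| < (2/53)ε.
Take δ = min(1, (2/53)ε). Then 0 < |u + 7| < δ forces both bounds, so |(9u - 8)/(u + 5) − (71/2)| < ε.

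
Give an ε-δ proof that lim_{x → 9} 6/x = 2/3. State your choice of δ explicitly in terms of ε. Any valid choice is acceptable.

δ = min(9/2, (27/4)ε)

Suppose ε > 0. We seek δ > 0 such that 0 < |x − 9| < δ implies |6/x − (2/3)| < ε.
|6/x − (2/3)| = 6·|9 − x|/(9·|x|) = 6|x − 9|/(9|x|).
Restrict δ ≤ 9/2. Then |x − 9| < 9/2 gives |x| > 9/2, so 9|x| > 81/2.
Then |6/x − (2/3)| < 6|x − 9|/(81/2), which is < ε when |x − 9| < (27/4)ε.
Take δ = min(9/2, (27/4)ε). Then 0 < |x − 9| < δ gives both |x − 9| < 9/2 and |x − 9| < (27/4)ε, so |6/x − (2/3)| < ε.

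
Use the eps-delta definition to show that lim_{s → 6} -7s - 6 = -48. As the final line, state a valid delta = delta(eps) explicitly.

delta = eps/7

Let eps > 0. We need delta > 0 so that 0 < |s − 6| < delta implies |(-7s - 6) + 48| < eps.
Since (-7s - 6) + 48 = -7(s − 6), we have |(-7s - 6) + 48| = 7|s − 6|.
Thus it suffices that |s − 6| < eps/7.
Take delta = eps/7. If 0 < |s − 6| < delta then |(-7s - 6) + 48| = 7|s − 6| < 7·(eps/7) = eps.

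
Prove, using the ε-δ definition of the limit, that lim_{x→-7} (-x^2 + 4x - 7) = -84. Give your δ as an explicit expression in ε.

Suppose ε > 0. We want δ > 0 such that 0 < |x + 7| < δ implies |(-x^2 + 4x - 7) + 84| < ε.
(-x^2 + 4x - 7) + 84 = -x^2 + 4x + 77 = (x + 7)(-x + 11).
So |(-x^2 + 4x - 7) + 84| = |x + 7|·|-x + 11|.
Require δ ≤ 1. Then |x + 7| < 1 gives |x| < 8, and by the triangle inequality |-x + 11| ≤ 8 + 11 = 19.
Hence |(-x^2 + 4x - 7) + 84| ≤ 19|x + 7| < ε provided |x + 7| < ε/19.
Take δ = min(1, ε/19). Then 0 < |x + 7| < δ gives both |x + 7| < 1 and |x + 7| < ε/19, so |(-x^2 + 4x - 7) + 84| < ε.

δ = min(1, ε/19)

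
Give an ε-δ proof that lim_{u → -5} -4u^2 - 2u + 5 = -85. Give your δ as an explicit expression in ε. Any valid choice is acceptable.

δ = min(1, ε/42)

Suppose ε > 0. We want δ > 0 such that 0 < |u + 5| < δ implies |(-4u^2 - 2u + 5) + 85| < ε.
(-4u^2 - 2u + 5) + 85 = -4u^2 - 2u + 90 = (u + 5)(-4u + 18).
So |(-4u^2 - 2u + 5) + 85| = |u + 5|·|-4u + 18|.
Require δ ≤ 1. Then |u + 5| < 1 gives |u| < 6, and by the triangle inequality |-4u + 18| ≤ 4·6 + 18 = 42.
Hence |(-4u^2 - 2u + 5) + 85| ≤ 42|u + 5| < ε provided |u + 5| < ε/42.
Choosing δ = min(1, ε/42) ensures both conditions, hence |(-4u^2 - 2u + 5) + 85| < ε.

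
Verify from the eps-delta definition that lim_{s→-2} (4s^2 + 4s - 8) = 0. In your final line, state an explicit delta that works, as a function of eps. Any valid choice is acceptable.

delta = min(1, eps/16)

Let eps > 0. We want delta > 0 such that 0 < |s + 2| < delta implies |(4s^2 + 4s - 8)| < eps.
(4s^2 + 4s - 8) = 4s^2 + 4s - 8 = (s + 2)(4s - 4).
So |(4s^2 + 4s - 8)| = |s + 2|·|4s - 4|.
Require delta ≤ 1. Then |s + 2| < 1 gives |s| < 3, and by the triangle inequality |4s - 4| ≤ 4·3 + 4 = 16.
Hence |(4s^2 + 4s - 8)| ≤ 16|s + 2| < eps provided |s + 2| < eps/16.
Choosing delta = min(1, eps/16) ensures both conditions, hence |(4s^2 + 4s - 8)| < eps.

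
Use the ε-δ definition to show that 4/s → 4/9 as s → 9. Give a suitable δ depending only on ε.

δ = min(9/2, (81/8)ε)

Let ε > 0. We seek δ > 0 such that 0 < |s − 9| < δ implies |4/s − (4/9)| < ε.
|4/s − (4/9)| = 4·|9 − s|/(9·|s|) = 4|s − 9|/(9|s|).
Require δ ≤ 9/2 so that |s| > 9 − 9/2 = 9/2, hence 9|s| > 81/2.
Then |4/s − (4/9)| < 4|s − 9|/(81/2), which is < ε when |s − 9| < (81/8)ε.
Take δ = min(9/2, (81/8)ε). Then 0 < |s − 9| < δ gives both |s − 9| < 9/2 and |s − 9| < (81/8)ε, so |4/s − (4/9)| < ε.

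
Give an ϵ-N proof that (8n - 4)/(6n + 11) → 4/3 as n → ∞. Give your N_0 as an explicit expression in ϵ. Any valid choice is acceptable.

N_0 = (28/9)/ϵ

Fix ϵ > 0. For n ≥ 1, |(8n - 4)/(6n + 11) − (4/3)| = |-112|/(6(6n + 11)) = 112/(6(6n + 11)).
Since 6n + 11 ≥ 6n for n ≥ 1, this is ≤ 112/(6·6n) = (28/9)/n.
So |(8n - 4)/(6n + 11) − (4/3)| < ϵ whenever n > (28/9)/ϵ.
Take N_0 = (28/9)/ϵ. If n > N_0 then |(8n - 4)/(6n + 11) − (4/3)| ≤ (28/9)/n < ϵ.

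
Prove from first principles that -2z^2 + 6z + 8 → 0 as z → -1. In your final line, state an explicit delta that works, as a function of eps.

delta = min(2, eps/14)

Fix eps > 0. We want delta > 0 such that 0 < |z + 1| < delta implies |(-2z^2 + 6z + 8)| < eps.
(-2z^2 + 6z + 8) = -2z^2 + 6z + 8 = (z + 1)(-2z + 8).
So |(-2z^2 + 6z + 8)| = |z + 1|·|-2z + 8|.
Require delta ≤ 2. Then |z + 1| < 2 gives |z| < 3, and by the triangle inequality |-2z + 8| ≤ 2·3 + 8 = 14.
Hence |(-2z^2 + 6z + 8)| ≤ 14|z + 1| < eps provided |z + 1| < eps/14.
Choosing delta = min(2, eps/14) ensures both conditions, hence |(-2z^2 + 6z + 8)| < eps.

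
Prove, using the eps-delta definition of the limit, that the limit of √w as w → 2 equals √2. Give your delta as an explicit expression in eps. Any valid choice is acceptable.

Fix eps > 0. We want delta > 0 such that 0 < |w − 2| < delta implies |√w − √2| < eps.
Rationalise: √w − √2 = (w − 2)/(√w + √2), so |√w − √2| = |w − 2|/(√w + √2).
Restrict delta ≤ 2 so that |w − 2| < 2 forces w > 0, and then √w + √2 > √2.
Hence |√w − √2| < |w − 2|/√2, which is < eps once |w − 2| < √2·eps.
Take delta = min(2, √2·eps). If 0 < |w − 2| < delta then w > 0 and |√w − √2| < |w − 2|/√2 < eps.

delta = min(2, √2·eps)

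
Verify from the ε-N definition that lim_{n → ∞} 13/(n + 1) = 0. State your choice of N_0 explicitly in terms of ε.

Let ε > 0. For n ≥ 1, |13/(n + 1) − 0| = 13/(n + 1) ≤ 13/n.
We need 13/n < ε, i.e. n > 13/ε.
Take N_0 = 13/ε. If n > N_0 then |13/(n + 1)| ≤ 13/n < ε.

N_0 = 13/ε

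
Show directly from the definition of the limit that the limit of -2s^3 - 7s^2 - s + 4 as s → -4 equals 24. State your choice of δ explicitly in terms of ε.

Let ε > 0. We want δ > 0 such that 0 < |s + 4| < δ implies |(-2s^3 - 7s^2 - s + 4) − 24| < ε.
(-2s^3 - 7s^2 - s + 4) − 24 = -2s^3 - 7s^2 - s - 20 = (s + 4)(-2s^2 + s - 5).
So |(-2s^3 - 7s^2 - s + 4) − 24| = |s + 4|·|-2s^2 + s - 5|.
Require δ ≤ 1. Then |s + 4| < 1 gives |s| < 5, and by the triangle inequality |-2s^2 + s - 5| ≤ 2·5^2 + 5 + 5 = 60.
Hence |(-2s^3 - 7s^2 - s + 4) − 24| ≤ 60|s + 4| < ε provided |s + 4| < ε/60.
Take δ = min(1, ε/60). Then 0 < |s + 4| < δ gives both |s + 4| < 1 and |s + 4| < ε/60, so |(-2s^3 - 7s^2 - s + 4) − 24| < ε.

δ = min(1, ε/60)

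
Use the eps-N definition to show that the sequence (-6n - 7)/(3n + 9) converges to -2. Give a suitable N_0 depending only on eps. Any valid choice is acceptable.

Suppose eps > 0. For n ≥ 1, |(-6n - 7)/(3n + 9) + 2| = |33|/(3(3n + 9)) = 33/(3(3n + 9)).
Since 3n + 9 ≥ 3n for n ≥ 1, this is ≤ 33/(3·3n) = (11/3)/n.
So |(-6n - 7)/(3n + 9) + 2| < eps whenever n > (11/3)/eps.
Take N_0 = (11/3)/eps. If n > N_0 then |(-6n - 7)/(3n + 9) + 2| ≤ (11/3)/n < eps.

N_0 = (11/3)/eps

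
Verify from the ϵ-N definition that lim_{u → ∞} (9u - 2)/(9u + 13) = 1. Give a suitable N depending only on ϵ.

N = (5/3)/ϵ

Let ϵ > 0 be given. We seek N > 0 such that u > N implies |(9u - 2)/(9u + 13) − 1| < ϵ.
(9u - 2)/(9u + 13) − 1 = (9(9u - 2) − 9(9u + 13)) / (9(9u + 13)) = -135/(9(9u + 13)).
For u > 0 we have 9u + 13 > 9u, so |(9u - 2)/(9u + 13) − 1| = 135/(9(9u + 13)) < 135/(9·9u) = (5/3)/u.
Thus |(9u - 2)/(9u + 13) − 1| < ϵ whenever u > (5/3)/ϵ.
Take N = (5/3)/ϵ. If u > N then |(9u - 2)/(9u + 13) − 1| < (5/3)/u < ϵ.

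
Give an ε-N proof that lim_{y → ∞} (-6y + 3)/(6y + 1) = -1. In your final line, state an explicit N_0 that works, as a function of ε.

Let ε > 0. We seek N_0 > 0 such that y > N_0 implies |(-6y + 3)/(6y + 1) + 1| < ε.
(-6y + 3)/(6y + 1) + 1 = (6(-6y + 3) − (-6)(6y + 1)) / (6(6y + 1)) = 24/(6(6y + 1)).
For y > 0 we have 6y + 1 > 6y, so |(-6y + 3)/(6y + 1) + 1| = 24/(6(6y + 1)) < 24/(6·6y) = (2/3)/y.
Thus |(-6y + 3)/(6y + 1) + 1| < ε whenever y > (2/3)/ε.
Take N_0 = (2/3)/ε. If y > N_0 then |(-6y + 3)/(6y + 1) + 1| < (2/3)/y < ε.

N_0 = (2/3)/ε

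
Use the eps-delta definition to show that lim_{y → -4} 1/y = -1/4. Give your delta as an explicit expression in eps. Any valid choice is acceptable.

delta = min(2, 8eps)

Suppose eps > 0. We seek delta > 0 such that 0 < |y + 4| < delta implies |1/y + 1/4| < eps.
|1/y + 1/4| = |-4 − y|/(4·|y|) = |y + 4|/(4|y|).
Require delta ≤ 2 so that |y| > 4 − 2 = 2, hence 4|y| > 8.
Then |1/y + 1/4| < |y + 4|/8, which is < eps when |y + 4| < 8eps.
Take delta = min(2, 8eps). Then 0 < |y + 4| < delta gives both |y + 4| < 2 and |y + 4| < 8eps, so |1/y + 1/4| < eps.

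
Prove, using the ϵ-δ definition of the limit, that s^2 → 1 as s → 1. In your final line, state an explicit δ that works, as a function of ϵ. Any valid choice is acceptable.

Fix ϵ > 0. We seek δ > 0 with 0 < |s − 1| < δ ⇒ |s^2 − 1| < ϵ.
Factor: s^2 − 1 = (s − 1)(s + 1), so |s^2 − 1| = |s − 1|·|s + 1|.
Restrict δ ≤ 2. Then |s − 1| < 2 gives |s| < 3, so by the triangle inequality |s + 1| ≤ 3 + 1 = 4.
Hence |s^2 − 1| ≤ 4|s − 1|, which is < ϵ once |s − 1| < ϵ/4.
Take δ = min(2, ϵ/4). If 0 < |s − 1| < δ then both bounds hold and |s^2 − 1| ≤ 4|s − 1| < 4·(ϵ/4) = ϵ.

δ = min(2, ϵ/4)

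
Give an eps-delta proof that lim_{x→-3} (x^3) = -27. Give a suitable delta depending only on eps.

Suppose eps > 0. We seek delta > 0 with 0 < |x + 3| < delta ⇒ |x^3 + 27| < eps.
Factor: x^3 + 27 = (x + 3)(x^2 - 3x + 9), so |x^3 + 27| = |x + 3|·|x^2 - 3x + 9|.
Restrict delta ≤ 1. Then |x + 3| < 1 gives |x| < 4, so by the triangle inequality |x^2 - 3x + 9| ≤ 4^2 + 3·4 + 9 = 37.
Hence |x^3 + 27| ≤ 37|x + 3|, which is < eps once |x + 3| < eps/37.
Take delta = min(1, eps/37). If 0 < |x + 3| < delta then both bounds hold and |x^3 + 27| ≤ 37|x + 3| < 37·(eps/37) = eps.

delta = min(1, eps/37)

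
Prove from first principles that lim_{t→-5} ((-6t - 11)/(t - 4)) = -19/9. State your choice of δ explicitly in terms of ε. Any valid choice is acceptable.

δ = min(9/2, (81/70)ε)

Let ε > 0 be given. We want δ > 0 with 0 < |t + 5| < δ ⇒ |(-6t - 11)/(t - 4) + 19/9| < ε.
Combining over a common denominator, (-6t - 11)/(t - 4) + 19/9 = [(-6t - 11)·(-9) − 19·(t - 4)] / [(-9)·(t - 4)] = 35(t + 5) / ((-9)(t - 4)).
So |(-6t - 11)/(t - 4) + 19/9| = 35|t + 5| / (9·|t − 4|).
Restrict δ ≤ 9/2. Then |t + 5| < 9/2 gives |t − 4| = |(t + 5) + (-9)| ≥ 9 − 9/2 = 9/2.
Hence |(-6t - 11)/(t - 4) + 19/9| < 35|t + 5|/(9·(9/2)) = (70/81)|t + 5|, which is < ε once |t + 5| < (81/70)ε.
Take δ = min(9/2, (81/70)ε). Then 0 < |t + 5| < δ forces both bounds, so |(-6t - 11)/(t - 4) + 19/9| < ε.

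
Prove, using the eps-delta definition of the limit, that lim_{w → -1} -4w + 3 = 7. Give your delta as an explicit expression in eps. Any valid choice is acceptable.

Fix eps > 0. We need delta > 0 so that 0 < |w + 1| < delta implies |(-4w + 3) − 7| < eps.
Since (-4w + 3) − 7 = -4(w + 1), we have |(-4w + 3) − 7| = 4|w + 1|.
So 4|w + 1| < eps exactly when |w + 1| < eps/4.
Choosing delta = eps/4 gives |(-4w + 3) − 7| = 4|w + 1| < eps whenever |w + 1| < delta.

delta = eps/4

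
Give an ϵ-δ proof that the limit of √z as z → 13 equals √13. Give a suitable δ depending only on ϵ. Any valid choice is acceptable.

Let ϵ > 0 be given. We want δ > 0 such that 0 < |z − 13| < δ implies |√z − √13| < ϵ.
Rationalise: √z − √13 = (z − 13)/(√z + √13), so |√z − √13| = |z − 13|/(√z + √13).
Restrict δ ≤ 13 so that |z − 13| < 13 forces z > 0, and then √z + √13 > √13.
Hence |√z − √13| < |z − 13|/√13, which is < ϵ once |z − 13| < √13·ϵ.
Take δ = min(13, √13·ϵ). If 0 < |z − 13| < δ then z > 0 and |√z − √13| < |z − 13|/√13 < ϵ.

δ = min(13, √13·ϵ)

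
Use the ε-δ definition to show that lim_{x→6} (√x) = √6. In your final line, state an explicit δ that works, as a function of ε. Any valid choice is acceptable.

Fix ε > 0. We want δ > 0 such that 0 < |x − 6| < δ implies |√x − √6| < ε.
Multiplying by the conjugate, |√x − √6| = |x − 6|/(√x + √6).
Restrict δ ≤ 6 so that |x − 6| < 6 forces x > 0, and then √x + √6 > √6.
Hence |√x − √6| < |x − 6|/√6, which is < ε once |x − 6| < √6·ε.
Take δ = min(6, √6·ε). If 0 < |x − 6| < δ then x > 0 and |√x − √6| < |x − 6|/√6 < ε.

δ = min(6, √6·ε)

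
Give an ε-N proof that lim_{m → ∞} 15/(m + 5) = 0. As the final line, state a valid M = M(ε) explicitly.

M = 15/ε

Fix ε > 0. For m ≥ 1, |15/(m + 5) − 0| = 15/(m + 5) ≤ 15/m.
We need 15/m < ε, i.e. m > 15/ε.
Take M = 15/ε. If m > M then |15/(m + 5)| ≤ 15/m < ε.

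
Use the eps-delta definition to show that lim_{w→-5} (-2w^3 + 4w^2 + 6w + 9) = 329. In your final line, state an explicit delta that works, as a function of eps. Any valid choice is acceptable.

delta = min(1, eps/220)

Let eps > 0 be given. We want delta > 0 such that 0 < |w + 5| < delta implies |(-2w^3 + 4w^2 + 6w + 9) − 329| < eps.
(-2w^3 + 4w^2 + 6w + 9) − 329 = -2w^3 + 4w^2 + 6w - 320 = (w + 5)(-2w^2 + 14w - 64).
So |(-2w^3 + 4w^2 + 6w + 9) − 329| = |w + 5|·|-2w^2 + 14w - 64|.
Require delta ≤ 1. Then |w + 5| < 1 gives |w| < 6, and by the triangle inequality |-2w^2 + 14w - 64| ≤ 2·6^2 + 14·6 + 64 = 220.
Hence |(-2w^3 + 4w^2 + 6w + 9) − 329| ≤ 220|w + 5| < eps provided |w + 5| < eps/220.
Choosing delta = min(1, eps/220) ensures both conditions, hence |(-2w^3 + 4w^2 + 6w + 9) − 329| < eps.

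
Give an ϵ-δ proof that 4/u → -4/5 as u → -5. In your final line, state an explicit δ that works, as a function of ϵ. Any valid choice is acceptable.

Let ϵ > 0. We seek δ > 0 such that 0 < |u + 5| < δ implies |4/u + 4/5| < ϵ.
|4/u + 4/5| = 4·|-5 − u|/(5·|u|) = 4|u + 5|/(5|u|).
Restrict δ ≤ 5/2. Then |u + 5| < 5/2 gives |u| > 5/2, so 5|u| > 25/2.
Then |4/u + 4/5| < 4|u + 5|/(25/2), which is < ϵ when |u + 5| < (25/8)ϵ.
Take δ = min(5/2, (25/8)ϵ). Then 0 < |u + 5| < δ gives both |u + 5| < 5/2 and |u + 5| < (25/8)ϵ, so |4/u + 4/5| < ϵ.

δ = min(5/2, (25/8)ϵ)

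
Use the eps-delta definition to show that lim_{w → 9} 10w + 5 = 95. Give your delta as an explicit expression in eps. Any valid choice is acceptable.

delta = eps/10

Suppose eps > 0. We need delta > 0 so that 0 < |w − 9| < delta implies |(10w + 5) − 95| < eps.
Since (10w + 5) − 95 = 10(w − 9), we have |(10w + 5) − 95| = 10|w − 9|.
Thus it suffices that |w − 9| < eps/10.
Choosing delta = eps/10 gives |(10w + 5) − 95| = 10|w − 9| < eps whenever |w − 9| < delta.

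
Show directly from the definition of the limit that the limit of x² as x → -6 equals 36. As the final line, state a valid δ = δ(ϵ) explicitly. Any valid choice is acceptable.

δ = min(1, ϵ/13)

Let ϵ > 0 be given. We seek δ > 0 with 0 < |x + 6| < δ ⇒ |x² − 36| < ϵ.
Factor: x² − 36 = (x + 6)(x - 6), so |x² − 36| = |x + 6|·|x - 6|.
Restrict δ ≤ 1. Then |x + 6| < 1 gives |x| < 7, so by the triangle inequality |x - 6| ≤ 7 + 6 = 13.
Hence |x² − 36| ≤ 13|x + 6|, which is < ϵ once |x + 6| < ϵ/13.
Take δ = min(1, ϵ/13). If 0 < |x + 6| < δ then both bounds hold and |x² − 36| ≤ 13|x + 6| < 13·(ϵ/13) = ϵ.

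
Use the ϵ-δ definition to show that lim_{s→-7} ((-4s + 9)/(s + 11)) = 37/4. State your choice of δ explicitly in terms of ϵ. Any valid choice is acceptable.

Fix ϵ > 0. We want δ > 0 with 0 < |s + 7| < δ ⇒ |(-4s + 9)/(s + 11) − (37/4)| < ϵ.
Combining over a common denominator, (-4s + 9)/(s + 11) − (37/4) = [(-4s + 9)·4 − 37·(s + 11)] / [4·(s + 11)] = -53(s + 7) / (4(s + 11)).
So |(-4s + 9)/(s + 11) − (37/4)| = 53|s + 7| / (4·|s + 11|).
Require δ ≤ 2, so |s + 11| ≥ |4| − |s + 7| > 4 − 2 = 2.
Hence |(-4s + 9)/(s + 11) − (37/4)| < 53|s + 7|/(4·2) = (53/8)|s + 7|, which is < ϵ once |s + 7| < (8/53)ϵ.
Take δ = min(2, (8/53)ϵ). Then 0 < |s + 7| < δ forces both bounds, so |(-4s + 9)/(s + 11) − (37/4)| < ϵ.

δ = min(2, (8/53)ϵ)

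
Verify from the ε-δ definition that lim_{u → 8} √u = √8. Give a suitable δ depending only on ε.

Let ε > 0. We want δ > 0 such that 0 < |u − 8| < δ implies |√u − √8| < ε.
Rationalise: √u − √8 = (u − 8)/(√u + √8), so |√u − √8| = |u − 8|/(√u + √8).
Restrict δ ≤ 8 so that |u − 8| < 8 forces u > 0, and then √u + √8 > √8.
Hence |√u − √8| < |u − 8|/√8, which is < ε once |u − 8| < √8·ε.
Take δ = min(8, √8·ε). If 0 < |u − 8| < δ then u > 0 and |√u − √8| < |u − 8|/√8 < ε.

δ = min(8, √8·ε)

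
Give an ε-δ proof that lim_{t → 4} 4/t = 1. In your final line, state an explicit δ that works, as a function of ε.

Let ε > 0. We seek δ > 0 such that 0 < |t − 4| < δ implies |4/t − 1| < ε.
|4/t − 1| = 4·|4 − t|/(4·|t|) = 4|t − 4|/(4|t|).
Require δ ≤ 2 so that |t| > 4 − 2 = 2, hence 4|t| > 8.
Then |4/t − 1| < 4|t − 4|/8, which is < ε when |t − 4| < 2ε.
Take δ = min(2, 2ε). Then 0 < |t − 4| < δ gives both |t − 4| < 2 and |t − 4| < 2ε, so |4/t − 1| < ε.

δ = min(2, 2ε)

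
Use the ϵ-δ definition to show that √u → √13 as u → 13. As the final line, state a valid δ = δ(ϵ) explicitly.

δ = min(13, √13·ϵ)

Let ϵ > 0 be given. We want δ > 0 such that 0 < |u − 13| < δ implies |√u − √13| < ϵ.
Multiplying by the conjugate, |√u − √13| = |u − 13|/(√u + √13).
Restrict δ ≤ 13 so that |u − 13| < 13 forces u > 0, and then √u + √13 > √13.
Hence |√u − √13| < |u − 13|/√13, which is < ϵ once |u − 13| < √13·ϵ.
Take δ = min(13, √13·ϵ). If 0 < |u − 13| < δ then u > 0 and |√u − √13| < |u − 13|/√13 < ϵ.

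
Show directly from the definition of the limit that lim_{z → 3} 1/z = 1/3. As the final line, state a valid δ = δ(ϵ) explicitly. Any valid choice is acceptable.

Let ϵ > 0 be given. We seek δ > 0 such that 0 < |z − 3| < δ implies |1/z − (1/3)| < ϵ.
|1/z − (1/3)| = |3 − z|/(3·|z|) = |z − 3|/(3|z|).
Require δ ≤ 3/2 so that |z| > 3 − 3/2 = 3/2, hence 3|z| > 9/2.
Then |1/z − (1/3)| < |z − 3|/(9/2), which is < ϵ when |z − 3| < (9/2)ϵ.
Take δ = min(3/2, (9/2)ϵ). Then 0 < |z − 3| < δ gives both |z − 3| < 3/2 and |z − 3| < (9/2)ϵ, so |1/z − (1/3)| < ϵ.

δ = min(3/2, (9/2)ϵ)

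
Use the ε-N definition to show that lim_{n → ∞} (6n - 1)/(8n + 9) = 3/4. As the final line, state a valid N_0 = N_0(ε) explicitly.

N_0 = (31/32)/ε

Let ε > 0 be given. For n ≥ 1, |(6n - 1)/(8n + 9) − (3/4)| = |-62|/(8(8n + 9)) = 62/(8(8n + 9)).
Since 8n + 9 ≥ 8n for n ≥ 1, this is ≤ 62/(8·8n) = (31/32)/n.
So |(6n - 1)/(8n + 9) − (3/4)| < ε whenever n > (31/32)/ε.
Take N_0 = (31/32)/ε. If n > N_0 then |(6n - 1)/(8n + 9) − (3/4)| ≤ (31/32)/n < ε.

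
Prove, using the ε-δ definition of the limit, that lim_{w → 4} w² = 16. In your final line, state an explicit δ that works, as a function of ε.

δ = min(2, ε/10)

Let ε > 0. We seek δ > 0 with 0 < |w − 4| < δ ⇒ |w² − 16| < ε.
Factor: w² − 16 = (w − 4)(w + 4), so |w² − 16| = |w − 4|·|w + 4|.
Restrict δ ≤ 2. Then |w − 4| < 2 gives |w| < 6, so by the triangle inequality |w + 4| ≤ 6 + 4 = 10.
Hence |w² − 16| ≤ 10|w − 4|, which is < ε once |w − 4| < ε/10.
Take δ = min(2, ε/10). If 0 < |w − 4| < δ then both bounds hold and |w² − 16| ≤ 10|w − 4| < 10·(ε/10) = ε.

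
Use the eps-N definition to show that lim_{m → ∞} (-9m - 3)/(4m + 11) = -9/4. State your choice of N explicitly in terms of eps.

Fix eps > 0. For m ≥ 1, |(-9m - 3)/(4m + 11) + 9/4| = |87|/(4(4m + 11)) = 87/(4(4m + 11)).
Since 4m + 11 ≥ 4m for m ≥ 1, this is ≤ 87/(4·4m) = (87/16)/m.
So |(-9m - 3)/(4m + 11) + 9/4| < eps whenever m > (87/16)/eps.
Take N = (87/16)/eps. If m > N then |(-9m - 3)/(4m + 11) + 9/4| ≤ (87/16)/m < eps.

N = (87/16)/eps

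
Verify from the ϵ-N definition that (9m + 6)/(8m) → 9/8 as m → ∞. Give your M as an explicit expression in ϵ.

M = (3/4)/ϵ

Fix ϵ > 0. For m ≥ 1, |(9m + 6)/(8m) − (9/8)| = |48|/(8(8m)) = 48/(8(8m)).
Since 8m ≥ 8m for m ≥ 1, this is ≤ 48/(8·8m) = (3/4)/m.
So |(9m + 6)/(8m) − (9/8)| < ϵ whenever m > (3/4)/ϵ.
Take M = (3/4)/ϵ. If m > M then |(9m + 6)/(8m) − (9/8)| ≤ (3/4)/m < ϵ.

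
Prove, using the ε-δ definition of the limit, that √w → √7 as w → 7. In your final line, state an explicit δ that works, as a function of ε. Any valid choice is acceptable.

Let ε > 0 be given. We want δ > 0 such that 0 < |w − 7| < δ implies |√w − √7| < ε.
Multiplying by the conjugate, |√w − √7| = |w − 7|/(√w + √7).
Restrict δ ≤ 7 so that |w − 7| < 7 forces w > 0, and then √w + √7 > √7.
Hence |√w − √7| < |w − 7|/√7, which is < ε once |w − 7| < √7·ε.
Take δ = min(7, √7·ε). If 0 < |w − 7| < δ then w > 0 and |√w − √7| < |w − 7|/√7 < ε.

δ = min(7, √7·ε)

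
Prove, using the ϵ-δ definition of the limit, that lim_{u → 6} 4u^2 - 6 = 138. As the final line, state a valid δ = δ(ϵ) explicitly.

Let ϵ > 0 be given. We want δ > 0 such that 0 < |u − 6| < δ implies |(4u^2 - 6) − 138| < ϵ.
(4u^2 - 6) − 138 = 4u^2 - 144 = (u − 6)(4u + 24).
So |(4u^2 - 6) − 138| = |u − 6|·|4u + 24|.
Assume first that |u − 6| < 1, so |u| < 7. Then |4u + 24| ≤ 4·7 + 24 = 52.
Hence |(4u^2 - 6) − 138| ≤ 52|u − 6| < ϵ provided |u − 6| < ϵ/52.
Choosing δ = min(1, ϵ/52) ensures both conditions, hence |(4u^2 - 6) − 138| < ϵ.

δ = min(1, ϵ/52)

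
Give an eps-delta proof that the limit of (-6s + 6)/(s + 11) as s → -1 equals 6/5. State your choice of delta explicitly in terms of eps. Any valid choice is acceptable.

Let eps > 0. We want delta > 0 with 0 < |s + 1| < delta ⇒ |(-6s + 6)/(s + 11) − (6/5)| < eps.
Combining over a common denominator, (-6s + 6)/(s + 11) − (6/5) = [(-6s + 6)·10 − 12·(s + 11)] / [10·(s + 11)] = -72(s + 1) / (10(s + 11)).
So |(-6s + 6)/(s + 11) − (6/5)| = 72|s + 1| / (10·|s + 11|).
Restrict delta ≤ 5. Then |s + 1| < 5 gives |s + 11| = |(s + 1) + 10| ≥ 10 − 5 = 5.
Hence |(-6s + 6)/(s + 11) − (6/5)| < 72|s + 1|/(10·5) = (36/25)|s + 1|, which is < eps once |s + 1| < (25/36)eps.
Take delta = min(5, (25/36)eps). Then 0 < |s + 1| < delta forces both bounds, so |(-6s + 6)/(s + 11) − (6/5)| < eps.

delta = min(5, (25/36)eps)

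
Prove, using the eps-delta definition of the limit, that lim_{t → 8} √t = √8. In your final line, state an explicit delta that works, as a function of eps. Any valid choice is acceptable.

delta = min(8, √8·eps)

Let eps > 0. We want delta > 0 such that 0 < |t − 8| < delta implies |√t − √8| < eps.
Multiplying by the conjugate, |√t − √8| = |t − 8|/(√t + √8).
Restrict delta ≤ 8 so that |t − 8| < 8 forces t > 0, and then √t + √8 > √8.
Hence |√t − √8| < |t − 8|/√8, which is < eps once |t − 8| < √8·eps.
Take delta = min(8, √8·eps). If 0 < |t − 8| < delta then t > 0 and |√t − √8| < |t − 8|/√8 < eps.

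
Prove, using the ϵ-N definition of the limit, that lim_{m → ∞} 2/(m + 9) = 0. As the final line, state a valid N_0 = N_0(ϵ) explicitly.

N_0 = 2/ϵ

Suppose ϵ > 0. For m ≥ 1, |2/(m + 9) − 0| = 2/(m + 9) ≤ 2/m.
We need 2/m < ϵ, i.e. m > 2/ϵ.
Take N_0 = 2/ϵ. If m > N_0 then |2/(m + 9)| ≤ 2/m < ϵ.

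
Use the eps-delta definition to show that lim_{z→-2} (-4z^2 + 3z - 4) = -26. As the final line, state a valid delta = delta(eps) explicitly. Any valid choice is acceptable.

Let eps > 0. We want delta > 0 such that 0 < |z + 2| < delta implies |(-4z^2 + 3z - 4) + 26| < eps.
(-4z^2 + 3z - 4) + 26 = -4z^2 + 3z + 22 = (z + 2)(-4z + 11).
So |(-4z^2 + 3z - 4) + 26| = |z + 2|·|-4z + 11|.
Assume first that |z + 2| < 1, so |z| < 3. Then |-4z + 11| ≤ 4·3 + 11 = 23.
Hence |(-4z^2 + 3z - 4) + 26| ≤ 23|z + 2| < eps provided |z + 2| < eps/23.
Choosing delta = min(1, eps/23) ensures both conditions, hence |(-4z^2 + 3z - 4) + 26| < eps.

delta = min(1, eps/23)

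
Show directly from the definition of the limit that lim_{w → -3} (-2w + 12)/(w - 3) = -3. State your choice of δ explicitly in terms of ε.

δ = min(3, 3ε)

Suppose ε > 0. We want δ > 0 with 0 < |w + 3| < δ ⇒ |(-2w + 12)/(w - 3) + 3| < ε.
Combining over a common denominator, (-2w + 12)/(w - 3) + 3 = [(-2w + 12)·(-6) − 18·(w - 3)] / [(-6)·(w - 3)] = -6(w + 3) / ((-6)(w - 3)).
So |(-2w + 12)/(w - 3) + 3| = 6|w + 3| / (6·|w − 3|).
Require δ ≤ 3, so |w − 3| ≥ |-6| − |w + 3| > 6 − 3 = 3.
Hence |(-2w + 12)/(w - 3) + 3| < 6|w + 3|/(6·3) = (1/3)|w + 3|, which is < ε once |w + 3| < 3ε.
Take δ = min(3, 3ε). Then 0 < |w + 3| < δ forces both bounds, so |(-2w + 12)/(w - 3) + 3| < ε.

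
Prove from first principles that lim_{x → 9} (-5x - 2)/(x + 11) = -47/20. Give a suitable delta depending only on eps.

Let eps > 0. We want delta > 0 with 0 < |x − 9| < delta ⇒ |(-5x - 2)/(x + 11) + 47/20| < eps.
Combining over a common denominator, (-5x - 2)/(x + 11) + 47/20 = [(-5x - 2)·20 − (-47)·(x + 11)] / [20·(x + 11)] = -53(x − 9) / (20(x + 11)).
So |(-5x - 2)/(x + 11) + 47/20| = 53|x − 9| / (20·|x + 11|).
Restrict delta ≤ 10. Then |x − 9| < 10 gives |x + 11| = |(x − 9) + 20| ≥ 20 − 10 = 10.
Hence |(-5x - 2)/(x + 11) + 47/20| < 53|x − 9|/(20·10) = (53/200)|x − 9|, which is < eps once |x − 9| < (200/53)eps.
Take delta = min(10, (200/53)eps). Then 0 < |x − 9| < delta forces both bounds, so |(-5x - 2)/(x + 11) + 47/20| < eps.

delta = min(10, (200/53)eps)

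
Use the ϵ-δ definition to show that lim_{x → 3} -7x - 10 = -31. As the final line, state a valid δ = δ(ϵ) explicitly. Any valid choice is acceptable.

Let ϵ > 0 be given. We need δ > 0 so that 0 < |x − 3| < δ implies |(-7x - 10) + 31| < ϵ.
|(-7x - 10) + 31| = |-7x + 21| = 7|x − 3|.
Thus it suffices that |x − 3| < ϵ/7.
Choosing δ = ϵ/7 gives |(-7x - 10) + 31| = 7|x − 3| < ϵ whenever |x − 3| < δ.

δ = ϵ/7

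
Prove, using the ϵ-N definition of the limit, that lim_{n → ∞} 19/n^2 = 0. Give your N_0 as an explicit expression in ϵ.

Fix ϵ > 0. For n ≥ 1, |19/n^2 − 0| = 19/n^2.
19/n^2 < ϵ ⇔ n^2 > 19/ϵ ⇔ n > (19/ϵ)^{1/2}.
Take N_0 = (19/ϵ)^{1/2}. Then n > N_0 implies 19/n^2 < ϵ.

N_0 = (19/ϵ)^{1/2}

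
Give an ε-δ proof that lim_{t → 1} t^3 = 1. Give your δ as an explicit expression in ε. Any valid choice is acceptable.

Fix ε > 0. We seek δ > 0 with 0 < |t − 1| < δ ⇒ |t^3 − 1| < ε.
Factor: t^3 − 1 = (t − 1)(t^2 + t + 1), so |t^3 − 1| = |t − 1|·|t^2 + t + 1|.
Impose δ ≤ 1 so that |t| < 2; then |t^2 + t + 1| ≤ 7.
Hence |t^3 − 1| ≤ 7|t − 1|, which is < ε once |t − 1| < ε/7.
Take δ = min(1, ε/7). If 0 < |t − 1| < δ then both bounds hold and |t^3 − 1| ≤ 7|t − 1| < 7·(ε/7) = ε.

δ = min(1, ε/7)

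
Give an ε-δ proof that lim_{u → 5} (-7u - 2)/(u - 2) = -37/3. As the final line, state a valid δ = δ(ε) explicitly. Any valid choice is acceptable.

Let ε > 0. We want δ > 0 with 0 < |u − 5| < δ ⇒ |(-7u - 2)/(u - 2) + 37/3| < ε.
Combining over a common denominator, (-7u - 2)/(u - 2) + 37/3 = [(-7u - 2)·3 − (-37)·(u - 2)] / [3·(u - 2)] = 16(u − 5) / (3(u - 2)).
So |(-7u - 2)/(u - 2) + 37/3| = 16|u − 5| / (3·|u − 2|).
Require δ ≤ 3/2, so |u − 2| ≥ |3| − |u − 5| > 3 − 3/2 = 3/2.
Hence |(-7u - 2)/(u - 2) + 37/3| < 16|u − 5|/(3·(3/2)) = (32/9)|u − 5|, which is < ε once |u − 5| < (9/32)ε.
Take δ = min(3/2, (9/32)ε). Then 0 < |u − 5| < δ forces both bounds, so |(-7u - 2)/(u - 2) + 37/3| < ε.

δ = min(3/2, (9/32)ε)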